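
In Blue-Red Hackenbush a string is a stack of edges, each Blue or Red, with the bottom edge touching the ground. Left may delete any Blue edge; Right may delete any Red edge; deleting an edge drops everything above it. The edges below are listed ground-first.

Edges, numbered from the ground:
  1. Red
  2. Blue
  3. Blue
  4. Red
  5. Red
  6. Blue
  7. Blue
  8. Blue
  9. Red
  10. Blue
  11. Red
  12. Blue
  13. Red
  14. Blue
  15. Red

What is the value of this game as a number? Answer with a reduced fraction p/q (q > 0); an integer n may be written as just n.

R: Left { — }, Right { 0 } so simplest -1
RB: Left { -1 }, Right { 0 } so simplest -1/2
RBB: Left { -1 -1/2 }, Right { 0 } so simplest -1/4
RBBR: Left { -1 -1/2 }, Right { -1/4 0 } so simplest -3/8
RBBRR: Left { -1 -1/2 }, Right { -3/8 -1/4 0 } so simplest -7/16
RBBRRB: Left { -1 -1/2 -7/16 }, Right { -3/8 -1/4 0 } so simplest -13/32
RBBRRBB: Left { -1 -1/2 -7/16 -13/32 }, Right { -3/8 -1/4 0 } so simplest -25/64
RBBRRBBB: Left { -1 -1/2 -7/16 -13/32 -25/64 }, Right { -3/8 -1/4 0 } so simplest -49/128
RBBRRBBBR: Left { -1 -1/2 -7/16 -13/32 -25/64 }, Right { -49/128 -3/8 -1/4 0 } so simplest -99/256
RBBRRBBBRB: Left { -1 -1/2 -7/16 -13/32 -25/64 -99/256 }, Right { -49/128 -3/8 -1/4 0 } so simplest -197/512
RBBRRBBBRBR: Left { -1 -1/2 -7/16 -13/32 -25/64 -99/256 }, Right { -197/512 -49/128 -3/8 -1/4 0 } so simplest -395/1024
RBBRRBBBRBRB: Left { -1 -1/2 -7/16 -13/32 -25/64 -99/256 -395/1024 }, Right { -197/512 -49/128 -3/8 -1/4 0 } so simplest -789/2048
RBBRRBBBRBRBR: Left { -1 -1/2 -7/16 -13/32 -25/64 -99/256 -395/1024 }, Right { -789/2048 -197/512 -49/128 -3/8 -1/4 0 } so simplest -1579/4096
RBBRRBBBRBRBRB: Left { -1 -1/2 -7/16 -13/32 -25/64 -99/256 -395/1024 -1579/4096 }, Right { -789/2048 -197/512 -49/128 -3/8 -1/4 0 } so simplest -3157/8192
RBBRRBBBRBRBRBR: Left { -1 -1/2 -7/16 -13/32 -25/64 -99/256 -395/1024 -1579/4096 }, Right { -3157/8192 -789/2048 -197/512 -49/128 -3/8 -1/4 0 } so simplest -6315/16384

-6315/16384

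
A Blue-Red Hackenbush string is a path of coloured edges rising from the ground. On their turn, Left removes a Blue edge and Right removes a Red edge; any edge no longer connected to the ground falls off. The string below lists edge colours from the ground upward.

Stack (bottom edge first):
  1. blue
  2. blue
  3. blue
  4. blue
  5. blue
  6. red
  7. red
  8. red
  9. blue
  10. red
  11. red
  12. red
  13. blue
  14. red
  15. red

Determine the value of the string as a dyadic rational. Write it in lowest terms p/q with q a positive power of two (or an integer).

step 1: add blue to get b; options L={ 0 } R={ none } ⇒ 1
step 2: add blue to get bb; options L={ 0 1 } R={ none } ⇒ 2
step 3: add blue to get bbb; options L={ 0 1 2 } R={ none } ⇒ 3
step 4: add blue to get bbbb; options L={ 0 1 2 3 } R={ none } ⇒ 4
step 5: add blue to get bbbbb; options L={ 0 1 2 3 4 } R={ none } ⇒ 5
step 6: add red to get bbbbbr; options L={ 0 1 2 3 4 } R={ 5 } ⇒ 9/2
step 7: add red to get bbbbbrr; options L={ 0 1 2 3 4 } R={ 9/2 5 } ⇒ 17/4
step 8: add red to get bbbbbrrr; options L={ 0 1 2 3 4 } R={ 17/4 9/2 5 } ⇒ 33/8
step 9: add blue to get bbbbbrrrb; options L={ 0 1 2 3 4 33/8 } R={ 17/4 9/2 5 } ⇒ 67/16
step 10: add red to get bbbbbrrrbr; options L={ 0 1 2 3 4 33/8 } R={ 67/16 17/4 9/2 5 } ⇒ 133/32
step 11: add red to get bbbbbrrrbrr; options L={ 0 1 2 3 4 33/8 } R={ 133/32 67/16 17/4 9/2 5 } ⇒ 265/64
step 12: add red to get bbbbbrrrbrrr; options L={ 0 1 2 3 4 33/8 } R={ 265/64 133/32 67/16 17/4 9/2 5 } ⇒ 529/128
step 13: add blue to get bbbbbrrrbrrrb; options L={ 0 1 2 3 4 33/8 529/128 } R={ 265/64 133/32 67/16 17/4 9/2 5 } ⇒ 1059/256
step 14: add red to get bbbbbrrrbrrrbr; options L={ 0 1 2 3 4 33/8 529/128 } R={ 1059/256 265/64 133/32 67/16 17/4 9/2 5 } ⇒ 2117/512
step 15: add red to get bbbbbrrrbrrrbrr; options L={ 0 1 2 3 4 33/8 529/128 } R={ 2117/512 1059/256 265/64 133/32 67/16 17/4 9/2 5 } ⇒ 4233/1024

4233/1024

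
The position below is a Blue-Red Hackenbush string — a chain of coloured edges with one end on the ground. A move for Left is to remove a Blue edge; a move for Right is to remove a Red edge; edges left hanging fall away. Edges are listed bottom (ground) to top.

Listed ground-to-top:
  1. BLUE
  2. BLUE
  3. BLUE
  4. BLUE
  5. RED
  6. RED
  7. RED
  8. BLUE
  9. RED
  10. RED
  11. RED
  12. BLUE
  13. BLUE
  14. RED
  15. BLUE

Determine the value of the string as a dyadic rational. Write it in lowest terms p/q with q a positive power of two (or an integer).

6427/2048

1 of 15 · B · max L 0 · min R +∞ → 1
2 of 15 · BB · max L 1 · min R +∞ → 2
3 of 15 · BBB · max L 2 · min R +∞ → 3
4 of 15 · BBBB · max L 3 · min R +∞ → 4
5 of 15 · BBBBR · max L 3 · min R 4 → 7/2
6 of 15 · BBBBRR · max L 3 · min R 7/2 → 13/4
7 of 15 · BBBBRRR · max L 3 · min R 13/4 → 25/8
8 of 15 · BBBBRRRB · max L 25/8 · min R 13/4 → 51/16
9 of 15 · BBBBRRRBR · max L 25/8 · min R 51/16 → 101/32
10 of 15 · BBBBRRRBRR · max L 25/8 · min R 101/32 → 201/64
11 of 15 · BBBBRRRBRRR · max L 25/8 · min R 201/64 → 401/128
12 of 15 · BBBBRRRBRRRB · max L 401/128 · min R 201/64 → 803/256
13 of 15 · BBBBRRRBRRRBB · max L 803/256 · min R 201/64 → 1607/512
14 of 15 · BBBBRRRBRRRBBR · max L 803/256 · min R 1607/512 → 3213/1024
15 of 15 · BBBBRRRBRRRBBRB · max L 3213/1024 · min R 1607/512 → 6427/2048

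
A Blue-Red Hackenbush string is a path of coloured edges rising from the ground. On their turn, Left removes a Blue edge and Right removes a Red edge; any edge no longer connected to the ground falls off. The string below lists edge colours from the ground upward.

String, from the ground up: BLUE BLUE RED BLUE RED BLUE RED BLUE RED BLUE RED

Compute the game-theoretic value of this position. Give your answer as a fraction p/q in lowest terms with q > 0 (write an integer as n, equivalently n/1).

Recurse on prefixes of the 11-edge string BLUE BLUE RED BLUE RED BLUE RED BLUE RED BLUE RED:
B: Left { 0 }, Right { (no moves) } — simplest 1
BB: Left { 0, 1 }, Right { (no moves) } — simplest 2
BBR: Left { 0, 1 }, Right { 2 } — simplest 3/2
BBRB: Left { 0, 1, 3/2 }, Right { 2 } — simplest 7/4
BBRBR: Left { 0, 1, 3/2 }, Right { 7/4, 2 } — simplest 13/8
BBRBRB: Left { 0, 1, 3/2, 13/8 }, Right { 7/4, 2 } — simplest 27/16
BBRBRBR: Left { 0, 1, 3/2, 13/8 }, Right { 27/16, 7/4, 2 } — simplest 53/32
BBRBRBRB: Left { 0, 1, 3/2, 13/8, 53/32 }, Right { 27/16, 7/4, 2 } — simplest 107/64
BBRBRBRBR: Left { 0, 1, 3/2, 13/8, 53/32 }, Right { 107/64, 27/16, 7/4, 2 } — simplest 213/128
BBRBRBRBRB: Left { 0, 1, 3/2, 13/8, 53/32, 213/128 }, Right { 107/64, 27/16, 7/4, 2 } — simplest 427/256
BBRBRBRBRBR: Left { 0, 1, 3/2, 13/8, 53/32, 213/128 }, Right { 427/256, 107/64, 27/16, 7/4, 2 } — simplest 853/512

853/512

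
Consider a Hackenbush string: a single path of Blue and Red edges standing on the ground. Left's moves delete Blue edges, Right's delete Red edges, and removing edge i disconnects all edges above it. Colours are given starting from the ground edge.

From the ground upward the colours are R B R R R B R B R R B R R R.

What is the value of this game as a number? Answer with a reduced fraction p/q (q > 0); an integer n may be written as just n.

edge 1 of 14 (R): {  | 0 } → -1
edge 2 of 14 (B): { -1 | 0 } → -1/2
edge 3 of 14 (R): { -1 | -1/2, 0 } → -3/4
edge 4 of 14 (R): { -1 | -3/4, -1/2, 0 } → -7/8
edge 5 of 14 (R): { -1 | -7/8, -3/4, -1/2, 0 } → -15/16
edge 6 of 14 (B): { -1, -15/16 | -7/8, -3/4, -1/2, 0 } → -29/32
edge 7 of 14 (R): { -1, -15/16 | -29/32, -7/8, -3/4, -1/2, 0 } → -59/64
edge 8 of 14 (B): { -1, -15/16, -59/64 | -29/32, -7/8, -3/4, -1/2, 0 } → -117/128
edge 9 of 14 (R): { -1, -15/16, -59/64 | -117/128, -29/32, -7/8, -3/4, -1/2, 0 } → -235/256
edge 10 of 14 (R): { -1, -15/16, -59/64 | -235/256, -117/128, -29/32, -7/8, -3/4, -1/2, 0 } → -471/512
edge 11 of 14 (B): { -1, -15/16, -59/64, -471/512 | -235/256, -117/128, -29/32, -7/8, -3/4, -1/2, 0 } → -941/1024
edge 12 of 14 (R): { -1, -15/16, -59/64, -471/512 | -941/1024, -235/256, -117/128, -29/32, -7/8, -3/4, -1/2, 0 } → -1883/2048
edge 13 of 14 (R): { -1, -15/16, -59/64, -471/512 | -1883/2048, -941/1024, -235/256, -117/128, -29/32, -7/8, -3/4, -1/2, 0 } → -3767/4096
edge 14 of 14 (R): { -1, -15/16, -59/64, -471/512 | -3767/4096, -1883/2048, -941/1024, -235/256, -117/128, -29/32, -7/8, -3/4, -1/2, 0 } → -7535/8192

-7535/8192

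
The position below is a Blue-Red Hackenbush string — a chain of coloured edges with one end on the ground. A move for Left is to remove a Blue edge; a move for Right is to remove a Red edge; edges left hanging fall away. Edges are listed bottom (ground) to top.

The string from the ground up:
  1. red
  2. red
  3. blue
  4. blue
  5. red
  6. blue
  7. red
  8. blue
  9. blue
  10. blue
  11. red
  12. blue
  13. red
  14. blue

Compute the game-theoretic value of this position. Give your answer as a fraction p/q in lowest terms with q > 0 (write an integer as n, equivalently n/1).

step 1: add red to get r; options L={ (no moves) } R={ 0 } ⇒ -1
step 2: add red to get rr; options L={ (no moves) } R={ -1; 0 } ⇒ -2
step 3: add blue to get rrb; options L={ -2 } R={ -1; 0 } ⇒ -3/2
step 4: add blue to get rrbb; options L={ -2; -3/2 } R={ -1; 0 } ⇒ -5/4
step 5: add red to get rrbbr; options L={ -2; -3/2 } R={ -5/4; -1; 0 } ⇒ -11/8
step 6: add blue to get rrbbrb; options L={ -2; -3/2; -11/8 } R={ -5/4; -1; 0 } ⇒ -21/16
step 7: add red to get rrbbrbr; options L={ -2; -3/2; -11/8 } R={ -21/16; -5/4; -1; 0 } ⇒ -43/32
step 8: add blue to get rrbbrbrb; options L={ -2; -3/2; -11/8; -43/32 } R={ -21/16; -5/4; -1; 0 } ⇒ -85/64
step 9: add blue to get rrbbrbrbb; options L={ -2; -3/2; -11/8; -43/32; -85/64 } R={ -21/16; -5/4; -1; 0 } ⇒ -169/128
step 10: add blue to get rrbbrbrbbb; options L={ -2; -3/2; -11/8; -43/32; -85/64; -169/128 } R={ -21/16; -5/4; -1; 0 } ⇒ -337/256
step 11: add red to get rrbbrbrbbbr; options L={ -2; -3/2; -11/8; -43/32; -85/64; -169/128 } R={ -337/256; -21/16; -5/4; -1; 0 } ⇒ -675/512
step 12: add blue to get rrbbrbrbbbrb; options L={ -2; -3/2; -11/8; -43/32; -85/64; -169/128; -675/512 } R={ -337/256; -21/16; -5/4; -1; 0 } ⇒ -1349/1024
step 13: add red to get rrbbrbrbbbrbr; options L={ -2; -3/2; -11/8; -43/32; -85/64; -169/128; -675/512 } R={ -1349/1024; -337/256; -21/16; -5/4; -1; 0 } ⇒ -2699/2048
step 14: add blue to get rrbbrbrbbbrbrb; options L={ -2; -3/2; -11/8; -43/32; -85/64; -169/128; -675/512; -2699/2048 } R={ -1349/1024; -337/256; -21/16; -5/4; -1; 0 } ⇒ -5397/4096

-5397/4096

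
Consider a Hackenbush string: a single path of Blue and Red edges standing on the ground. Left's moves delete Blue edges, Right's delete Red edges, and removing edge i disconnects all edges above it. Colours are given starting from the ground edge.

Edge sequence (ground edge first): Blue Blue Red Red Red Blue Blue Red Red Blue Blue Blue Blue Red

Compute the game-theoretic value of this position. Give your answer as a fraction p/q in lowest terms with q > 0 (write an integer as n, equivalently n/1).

1 of 14 · B · max L 0 · min R +∞ → 1
2 of 14 · BB · max L 1 · min R +∞ → 2
3 of 14 · BBR · max L 1 · min R 2 → 3/2
4 of 14 · BBRR · max L 1 · min R 3/2 → 5/4
5 of 14 · BBRRR · max L 1 · min R 5/4 → 9/8
6 of 14 · BBRRRB · max L 9/8 · min R 5/4 → 19/16
7 of 14 · BBRRRBB · max L 19/16 · min R 5/4 → 39/32
8 of 14 · BBRRRBBR · max L 19/16 · min R 39/32 → 77/64
9 of 14 · BBRRRBBRR · max L 19/16 · min R 77/64 → 153/128
10 of 14 · BBRRRBBRRB · max L 153/128 · min R 77/64 → 307/256
11 of 14 · BBRRRBBRRBB · max L 307/256 · min R 77/64 → 615/512
12 of 14 · BBRRRBBRRBBB · max L 615/512 · min R 77/64 → 1231/1024
13 of 14 · BBRRRBBRRBBBB · max L 1231/1024 · min R 77/64 → 2463/2048
14 of 14 · BBRRRBBRRBBBBR · max L 1231/1024 · min R 2463/2048 → 4925/4096

4925/4096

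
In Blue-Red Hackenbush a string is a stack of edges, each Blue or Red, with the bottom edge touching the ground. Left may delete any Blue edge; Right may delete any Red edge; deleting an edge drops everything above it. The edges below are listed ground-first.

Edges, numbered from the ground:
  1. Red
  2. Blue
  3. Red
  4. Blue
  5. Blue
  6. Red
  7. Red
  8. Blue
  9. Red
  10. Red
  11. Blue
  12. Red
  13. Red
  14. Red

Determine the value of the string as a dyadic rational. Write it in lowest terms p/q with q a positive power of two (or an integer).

-4975/8192

Prefix values for Red Blue Red Blue Blue Red Red Blue Red Red Blue Red Red Red via {L|R} + simplicity:
val(R) = { (no moves) | 0 } gives -1
val(RB) = { -1 | 0 } gives -1/2
val(RBR) = { -1 | -1/2 0 } gives -3/4
val(RBRB) = { -1 -3/4 | -1/2 0 } gives -5/8
val(RBRBB) = { -1 -3/4 -5/8 | -1/2 0 } gives -9/16
val(RBRBBR) = { -1 -3/4 -5/8 | -9/16 -1/2 0 } gives -19/32
val(RBRBBRR) = { -1 -3/4 -5/8 | -19/32 -9/16 -1/2 0 } gives -39/64
val(RBRBBRRB) = { -1 -3/4 -5/8 -39/64 | -19/32 -9/16 -1/2 0 } gives -77/128
val(RBRBBRRBR) = { -1 -3/4 -5/8 -39/64 | -77/128 -19/32 -9/16 -1/2 0 } gives -155/256
val(RBRBBRRBRR) = { -1 -3/4 -5/8 -39/64 | -155/256 -77/128 -19/32 -9/16 -1/2 0 } gives -311/512
val(RBRBBRRBRRB) = { -1 -3/4 -5/8 -39/64 -311/512 | -155/256 -77/128 -19/32 -9/16 -1/2 0 } gives -621/1024
val(RBRBBRRBRRBR) = { -1 -3/4 -5/8 -39/64 -311/512 | -621/1024 -155/256 -77/128 -19/32 -9/16 -1/2 0 } gives -1243/2048
val(RBRBBRRBRRBRR) = { -1 -3/4 -5/8 -39/64 -311/512 | -1243/2048 -621/1024 -155/256 -77/128 -19/32 -9/16 -1/2 0 } gives -2487/4096
val(RBRBBRRBRRBRRR) = { -1 -3/4 -5/8 -39/64 -311/512 | -2487/4096 -1243/2048 -621/1024 -155/256 -77/128 -19/32 -9/16 -1/2 0 } gives -4975/8192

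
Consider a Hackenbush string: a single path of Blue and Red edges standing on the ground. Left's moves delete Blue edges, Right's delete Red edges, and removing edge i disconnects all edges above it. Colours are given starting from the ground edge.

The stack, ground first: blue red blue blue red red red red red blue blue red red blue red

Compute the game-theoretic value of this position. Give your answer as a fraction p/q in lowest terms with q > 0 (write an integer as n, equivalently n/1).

12389/16384

edge 1 of 15 (blue): { 0 | none } => 1
edge 2 of 15 (red): { 0 | 1 } => 1/2
edge 3 of 15 (blue): { 0,1/2 | 1 } => 3/4
edge 4 of 15 (blue): { 0,1/2,3/4 | 1 } => 7/8
edge 5 of 15 (red): { 0,1/2,3/4 | 7/8,1 } => 13/16
edge 6 of 15 (red): { 0,1/2,3/4 | 13/16,7/8,1 } => 25/32
edge 7 of 15 (red): { 0,1/2,3/4 | 25/32,13/16,7/8,1 } => 49/64
edge 8 of 15 (red): { 0,1/2,3/4 | 49/64,25/32,13/16,7/8,1 } => 97/128
edge 9 of 15 (red): { 0,1/2,3/4 | 97/128,49/64,25/32,13/16,7/8,1 } => 193/256
edge 10 of 15 (blue): { 0,1/2,3/4,193/256 | 97/128,49/64,25/32,13/16,7/8,1 } => 387/512
edge 11 of 15 (blue): { 0,1/2,3/4,193/256,387/512 | 97/128,49/64,25/32,13/16,7/8,1 } => 775/1024
edge 12 of 15 (red): { 0,1/2,3/4,193/256,387/512 | 775/1024,97/128,49/64,25/32,13/16,7/8,1 } => 1549/2048
edge 13 of 15 (red): { 0,1/2,3/4,193/256,387/512 | 1549/2048,775/1024,97/128,49/64,25/32,13/16,7/8,1 } => 3097/4096
edge 14 of 15 (blue): { 0,1/2,3/4,193/256,387/512,3097/4096 | 1549/2048,775/1024,97/128,49/64,25/32,13/16,7/8,1 } => 6195/8192
edge 15 of 15 (red): { 0,1/2,3/4,193/256,387/512,3097/4096 | 6195/8192,1549/2048,775/1024,97/128,49/64,25/32,13/16,7/8,1 } => 12389/16384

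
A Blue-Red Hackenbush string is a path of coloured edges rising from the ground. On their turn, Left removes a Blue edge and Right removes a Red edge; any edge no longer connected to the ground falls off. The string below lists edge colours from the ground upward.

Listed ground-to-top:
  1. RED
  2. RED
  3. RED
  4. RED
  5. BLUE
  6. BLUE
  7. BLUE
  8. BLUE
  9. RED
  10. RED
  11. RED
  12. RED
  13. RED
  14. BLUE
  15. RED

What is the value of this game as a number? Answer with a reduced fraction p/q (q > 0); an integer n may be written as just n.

R: Left { (no moves) }, Right { 0 } = simplest -1
RR: Left { (no moves) }, Right { -1,0 } = simplest -2
RRR: Left { (no moves) }, Right { -2,-1,0 } = simplest -3
RRRR: Left { (no moves) }, Right { -3,-2,-1,0 } = simplest -4
RRRRB: Left { -4 }, Right { -3,-2,-1,0 } = simplest -7/2
RRRRBB: Left { -4,-7/2 }, Right { -3,-2,-1,0 } = simplest -13/4
RRRRBBB: Left { -4,-7/2,-13/4 }, Right { -3,-2,-1,0 } = simplest -25/8
RRRRBBBB: Left { -4,-7/2,-13/4,-25/8 }, Right { -3,-2,-1,0 } = simplest -49/16
RRRRBBBBR: Left { -4,-7/2,-13/4,-25/8 }, Right { -49/16,-3,-2,-1,0 } = simplest -99/32
RRRRBBBBRR: Left { -4,-7/2,-13/4,-25/8 }, Right { -99/32,-49/16,-3,-2,-1,0 } = simplest -199/64
RRRRBBBBRRR: Left { -4,-7/2,-13/4,-25/8 }, Right { -199/64,-99/32,-49/16,-3,-2,-1,0 } = simplest -399/128
RRRRBBBBRRRR: Left { -4,-7/2,-13/4,-25/8 }, Right { -399/128,-199/64,-99/32,-49/16,-3,-2,-1,0 } = simplest -799/256
RRRRBBBBRRRRR: Left { -4,-7/2,-13/4,-25/8 }, Right { -799/256,-399/128,-199/64,-99/32,-49/16,-3,-2,-1,0 } = simplest -1599/512
RRRRBBBBRRRRRB: Left { -4,-7/2,-13/4,-25/8,-1599/512 }, Right { -799/256,-399/128,-199/64,-99/32,-49/16,-3,-2,-1,0 } = simplest -3197/1024
RRRRBBBBRRRRRBR: Left { -4,-7/2,-13/4,-25/8,-1599/512 }, Right { -3197/1024,-799/256,-399/128,-199/64,-99/32,-49/16,-3,-2,-1,0 } = simplest -6395/2048

-6395/2048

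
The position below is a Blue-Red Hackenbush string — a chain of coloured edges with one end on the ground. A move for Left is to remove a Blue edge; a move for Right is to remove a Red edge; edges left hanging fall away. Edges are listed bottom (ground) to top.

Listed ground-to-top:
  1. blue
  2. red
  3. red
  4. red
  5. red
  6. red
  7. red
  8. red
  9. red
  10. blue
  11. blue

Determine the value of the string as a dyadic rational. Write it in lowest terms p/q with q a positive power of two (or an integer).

7/1024

Build g(s[:k]) for k = 1..11, string s = blue red red red red red red red red blue blue.
g_1 [b]  L=[0]  R=[·]  gives 1
g_2 [br]  L=[0]  R=[1]  gives 1/2
g_3 [brr]  L=[0]  R=[1/2; 1]  gives 1/4
g_4 [brrr]  L=[0]  R=[1/4; 1/2; 1]  gives 1/8
g_5 [brrrr]  L=[0]  R=[1/8; 1/4; 1/2; 1]  gives 1/16
g_6 [brrrrr]  L=[0]  R=[1/16; 1/8; 1/4; 1/2; 1]  gives 1/32
g_7 [brrrrrr]  L=[0]  R=[1/32; 1/16; 1/8; 1/4; 1/2; 1]  gives 1/64
g_8 [brrrrrrr]  L=[0]  R=[1/64; 1/32; 1/16; 1/8; 1/4; 1/2; 1]  gives 1/128
g_9 [brrrrrrrr]  L=[0]  R=[1/128; 1/64; 1/32; 1/16; 1/8; 1/4; 1/2; 1]  gives 1/256
g_10 [brrrrrrrrb]  L=[0; 1/256]  R=[1/128; 1/64; 1/32; 1/16; 1/8; 1/4; 1/2; 1]  gives 3/512
g_11 [brrrrrrrrbb]  L=[0; 1/256; 3/512]  R=[1/128; 1/64; 1/32; 1/16; 1/8; 1/4; 1/2; 1]  gives 7/1024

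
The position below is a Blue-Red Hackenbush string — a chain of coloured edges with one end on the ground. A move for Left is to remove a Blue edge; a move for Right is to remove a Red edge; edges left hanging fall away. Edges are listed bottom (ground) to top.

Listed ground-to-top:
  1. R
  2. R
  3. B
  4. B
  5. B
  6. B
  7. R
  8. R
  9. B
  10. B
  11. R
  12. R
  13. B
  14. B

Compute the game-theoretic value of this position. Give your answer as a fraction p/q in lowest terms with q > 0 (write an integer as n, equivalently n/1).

-4505/4096

step 1: add R to get R; options L={ — } R={ 0 } → -1
step 2: add R to get RR; options L={ — } R={ -1,0 } → -2
step 3: add B to get RRB; options L={ -2 } R={ -1,0 } → -3/2
step 4: add B to get RRBB; options L={ -2,-3/2 } R={ -1,0 } → -5/4
step 5: add B to get RRBBB; options L={ -2,-3/2,-5/4 } R={ -1,0 } → -9/8
step 6: add B to get RRBBBB; options L={ -2,-3/2,-5/4,-9/8 } R={ -1,0 } → -17/16
step 7: add R to get RRBBBBR; options L={ -2,-3/2,-5/4,-9/8 } R={ -17/16,-1,0 } → -35/32
step 8: add R to get RRBBBBRR; options L={ -2,-3/2,-5/4,-9/8 } R={ -35/32,-17/16,-1,0 } → -71/64
step 9: add B to get RRBBBBRRB; options L={ -2,-3/2,-5/4,-9/8,-71/64 } R={ -35/32,-17/16,-1,0 } → -141/128
step 10: add B to get RRBBBBRRBB; options L={ -2,-3/2,-5/4,-9/8,-71/64,-141/128 } R={ -35/32,-17/16,-1,0 } → -281/256
step 11: add R to get RRBBBBRRBBR; options L={ -2,-3/2,-5/4,-9/8,-71/64,-141/128 } R={ -281/256,-35/32,-17/16,-1,0 } → -563/512
step 12: add R to get RRBBBBRRBBRR; options L={ -2,-3/2,-5/4,-9/8,-71/64,-141/128 } R={ -563/512,-281/256,-35/32,-17/16,-1,0 } → -1127/1024
step 13: add B to get RRBBBBRRBBRRB; options L={ -2,-3/2,-5/4,-9/8,-71/64,-141/128,-1127/1024 } R={ -563/512,-281/256,-35/32,-17/16,-1,0 } → -2253/2048
step 14: add B to get RRBBBBRRBBRRBB; options L={ -2,-3/2,-5/4,-9/8,-71/64,-141/128,-1127/1024,-2253/2048 } R={ -563/512,-281/256,-35/32,-17/16,-1,0 } → -4505/4096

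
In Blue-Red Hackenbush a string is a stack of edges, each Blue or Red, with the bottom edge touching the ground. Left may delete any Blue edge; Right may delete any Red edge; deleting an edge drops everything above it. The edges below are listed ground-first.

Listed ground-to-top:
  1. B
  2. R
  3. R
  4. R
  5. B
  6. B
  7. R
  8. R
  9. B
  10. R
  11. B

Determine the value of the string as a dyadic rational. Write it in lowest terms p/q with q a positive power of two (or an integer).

step 1: add B to get B; options L={ 0 } R={ (no moves) } => 1
step 2: add R to get BR; options L={ 0 } R={ 1 } => 1/2
step 3: add R to get BRR; options L={ 0 } R={ 1/2; 1 } => 1/4
step 4: add R to get BRRR; options L={ 0 } R={ 1/4; 1/2; 1 } => 1/8
step 5: add B to get BRRRB; options L={ 0; 1/8 } R={ 1/4; 1/2; 1 } => 3/16
step 6: add B to get BRRRBB; options L={ 0; 1/8; 3/16 } R={ 1/4; 1/2; 1 } => 7/32
step 7: add R to get BRRRBBR; options L={ 0; 1/8; 3/16 } R={ 7/32; 1/4; 1/2; 1 } => 13/64
step 8: add R to get BRRRBBRR; options L={ 0; 1/8; 3/16 } R={ 13/64; 7/32; 1/4; 1/2; 1 } => 25/128
step 9: add B to get BRRRBBRRB; options L={ 0; 1/8; 3/16; 25/128 } R={ 13/64; 7/32; 1/4; 1/2; 1 } => 51/256
step 10: add R to get BRRRBBRRBR; options L={ 0; 1/8; 3/16; 25/128 } R={ 51/256; 13/64; 7/32; 1/4; 1/2; 1 } => 101/512
step 11: add B to get BRRRBBRRBRB; options L={ 0; 1/8; 3/16; 25/128; 101/512 } R={ 51/256; 13/64; 7/32; 1/4; 1/2; 1 } => 203/1024

203/1024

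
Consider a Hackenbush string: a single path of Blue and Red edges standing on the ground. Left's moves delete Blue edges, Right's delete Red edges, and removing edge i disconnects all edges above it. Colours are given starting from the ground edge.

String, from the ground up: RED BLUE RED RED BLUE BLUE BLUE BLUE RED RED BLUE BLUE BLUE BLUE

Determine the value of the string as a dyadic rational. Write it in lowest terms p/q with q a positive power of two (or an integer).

Recurse on prefixes of the 14-edge string RED BLUE RED RED BLUE BLUE BLUE BLUE RED RED BLUE BLUE BLUE BLUE:
1 of 14 · R · max L −∞ · min R 0 => -1
2 of 14 · RB · max L -1 · min R 0 => -1/2
3 of 14 · RBR · max L -1 · min R -1/2 => -3/4
4 of 14 · RBRR · max L -1 · min R -3/4 => -7/8
5 of 14 · RBRRB · max L -7/8 · min R -3/4 => -13/16
6 of 14 · RBRRBB · max L -13/16 · min R -3/4 => -25/32
7 of 14 · RBRRBBB · max L -25/32 · min R -3/4 => -49/64
8 of 14 · RBRRBBBB · max L -49/64 · min R -3/4 => -97/128
9 of 14 · RBRRBBBBR · max L -49/64 · min R -97/128 => -195/256
10 of 14 · RBRRBBBBRR · max L -49/64 · min R -195/256 => -391/512
11 of 14 · RBRRBBBBRRB · max L -391/512 · min R -195/256 => -781/1024
12 of 14 · RBRRBBBBRRBB · max L -781/1024 · min R -195/256 => -1561/2048
13 of 14 · RBRRBBBBRRBBB · max L -1561/2048 · min R -195/256 => -3121/4096
14 of 14 · RBRRBBBBRRBBBB · max L -3121/4096 · min R -195/256 => -6241/8192

-6241/8192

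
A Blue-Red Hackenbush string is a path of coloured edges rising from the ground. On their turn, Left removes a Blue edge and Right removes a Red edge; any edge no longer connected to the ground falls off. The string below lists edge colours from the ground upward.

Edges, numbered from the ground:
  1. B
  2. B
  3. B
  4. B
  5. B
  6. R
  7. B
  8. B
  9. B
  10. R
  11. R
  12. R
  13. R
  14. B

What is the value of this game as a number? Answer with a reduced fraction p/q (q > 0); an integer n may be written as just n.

val_1 [B]  L=[0]  R=[]  = 1
val_2 [BB]  L=[0, 1]  R=[]  = 2
val_3 [BBB]  L=[0, 1, 2]  R=[]  = 3
val_4 [BBBB]  L=[0, 1, 2, 3]  R=[]  = 4
val_5 [BBBBB]  L=[0, 1, 2, 3, 4]  R=[]  = 5
val_6 [BBBBBR]  L=[0, 1, 2, 3, 4]  R=[5]  = 9/2
val_7 [BBBBBRB]  L=[0, 1, 2, 3, 4, 9/2]  R=[5]  = 19/4
val_8 [BBBBBRBB]  L=[0, 1, 2, 3, 4, 9/2, 19/4]  R=[5]  = 39/8
val_9 [BBBBBRBBB]  L=[0, 1, 2, 3, 4, 9/2, 19/4, 39/8]  R=[5]  = 79/16
val_10 [BBBBBRBBBR]  L=[0, 1, 2, 3, 4, 9/2, 19/4, 39/8]  R=[79/16, 5]  = 157/32
val_11 [BBBBBRBBBRR]  L=[0, 1, 2, 3, 4, 9/2, 19/4, 39/8]  R=[157/32, 79/16, 5]  = 313/64
val_12 [BBBBBRBBBRRR]  L=[0, 1, 2, 3, 4, 9/2, 19/4, 39/8]  R=[313/64, 157/32, 79/16, 5]  = 625/128
val_13 [BBBBBRBBBRRRR]  L=[0, 1, 2, 3, 4, 9/2, 19/4, 39/8]  R=[625/128, 313/64, 157/32, 79/16, 5]  = 1249/256
val_14 [BBBBBRBBBRRRRB]  L=[0, 1, 2, 3, 4, 9/2, 19/4, 39/8, 1249/256]  R=[625/128, 313/64, 157/32, 79/16, 5]  = 2499/512

2499/512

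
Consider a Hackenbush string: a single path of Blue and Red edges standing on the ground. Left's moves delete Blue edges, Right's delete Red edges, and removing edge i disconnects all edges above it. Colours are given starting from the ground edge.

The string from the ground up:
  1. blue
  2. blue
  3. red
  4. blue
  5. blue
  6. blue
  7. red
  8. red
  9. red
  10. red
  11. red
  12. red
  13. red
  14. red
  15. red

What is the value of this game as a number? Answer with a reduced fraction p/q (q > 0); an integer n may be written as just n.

1 of 15 · b · max L 0 · min R +∞ => 1
2 of 15 · bb · max L 1 · min R +∞ => 2
3 of 15 · bbr · max L 1 · min R 2 => 3/2
4 of 15 · bbrb · max L 3/2 · min R 2 => 7/4
5 of 15 · bbrbb · max L 7/4 · min R 2 => 15/8
6 of 15 · bbrbbb · max L 15/8 · min R 2 => 31/16
7 of 15 · bbrbbbr · max L 15/8 · min R 31/16 => 61/32
8 of 15 · bbrbbbrr · max L 15/8 · min R 61/32 => 121/64
9 of 15 · bbrbbbrrr · max L 15/8 · min R 121/64 => 241/128
10 of 15 · bbrbbbrrrr · max L 15/8 · min R 241/128 => 481/256
11 of 15 · bbrbbbrrrrr · max L 15/8 · min R 481/256 => 961/512
12 of 15 · bbrbbbrrrrrr · max L 15/8 · min R 961/512 => 1921/1024
13 of 15 · bbrbbbrrrrrrr · max L 15/8 · min R 1921/1024 => 3841/2048
14 of 15 · bbrbbbrrrrrrrr · max L 15/8 · min R 3841/2048 => 7681/4096
15 of 15 · bbrbbbrrrrrrrrr · max L 15/8 · min R 7681/4096 => 15361/8192

15361/8192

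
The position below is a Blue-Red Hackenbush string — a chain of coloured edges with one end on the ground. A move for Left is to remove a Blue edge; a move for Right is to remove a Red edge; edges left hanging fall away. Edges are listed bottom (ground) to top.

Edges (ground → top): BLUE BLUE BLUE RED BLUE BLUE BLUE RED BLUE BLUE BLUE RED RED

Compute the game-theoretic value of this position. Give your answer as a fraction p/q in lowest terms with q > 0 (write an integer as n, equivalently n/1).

3001/1024

Build val(s[:k]) for k = 1..13, string s = BLUE BLUE BLUE RED BLUE BLUE BLUE RED BLUE BLUE BLUE RED RED.
step 1: add BLUE to get B; options L={ 0 } R={ — } gives 1
step 2: add BLUE to get BB; options L={ 0, 1 } R={ — } gives 2
step 3: add BLUE to get BBB; options L={ 0, 1, 2 } R={ — } gives 3
step 4: add RED to get BBBR; options L={ 0, 1, 2 } R={ 3 } gives 5/2
step 5: add BLUE to get BBBRB; options L={ 0, 1, 2, 5/2 } R={ 3 } gives 11/4
step 6: add BLUE to get BBBRBB; options L={ 0, 1, 2, 5/2, 11/4 } R={ 3 } gives 23/8
step 7: add BLUE to get BBBRBBB; options L={ 0, 1, 2, 5/2, 11/4, 23/8 } R={ 3 } gives 47/16
step 8: add RED to get BBBRBBBR; options L={ 0, 1, 2, 5/2, 11/4, 23/8 } R={ 47/16, 3 } gives 93/32
step 9: add BLUE to get BBBRBBBRB; options L={ 0, 1, 2, 5/2, 11/4, 23/8, 93/32 } R={ 47/16, 3 } gives 187/64
step 10: add BLUE to get BBBRBBBRBB; options L={ 0, 1, 2, 5/2, 11/4, 23/8, 93/32, 187/64 } R={ 47/16, 3 } gives 375/128
step 11: add BLUE to get BBBRBBBRBBB; options L={ 0, 1, 2, 5/2, 11/4, 23/8, 93/32, 187/64, 375/128 } R={ 47/16, 3 } gives 751/256
step 12: add RED to get BBBRBBBRBBBR; options L={ 0, 1, 2, 5/2, 11/4, 23/8, 93/32, 187/64, 375/128 } R={ 751/256, 47/16, 3 } gives 1501/512
step 13: add RED to get BBBRBBBRBBBRR; options L={ 0, 1, 2, 5/2, 11/4, 23/8, 93/32, 187/64, 375/128 } R={ 1501/512, 751/256, 47/16, 3 } gives 3001/1024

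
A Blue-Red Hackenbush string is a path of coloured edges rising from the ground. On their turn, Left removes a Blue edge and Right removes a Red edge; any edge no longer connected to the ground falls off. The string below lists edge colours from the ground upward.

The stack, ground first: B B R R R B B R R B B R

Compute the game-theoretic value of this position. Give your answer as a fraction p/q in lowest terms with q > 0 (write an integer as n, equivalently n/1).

Recurse on prefixes of the 12-edge string B B R R R B B R R B B R:
B: Left { 0 }, Right {  } => simplest 1
BB: Left { 0 1 }, Right {  } => simplest 2
BBR: Left { 0 1 }, Right { 2 } => simplest 3/2
BBRR: Left { 0 1 }, Right { 3/2 2 } => simplest 5/4
BBRRR: Left { 0 1 }, Right { 5/4 3/2 2 } => simplest 9/8
BBRRRB: Left { 0 1 9/8 }, Right { 5/4 3/2 2 } => simplest 19/16
BBRRRBB: Left { 0 1 9/8 19/16 }, Right { 5/4 3/2 2 } => simplest 39/32
BBRRRBBR: Left { 0 1 9/8 19/16 }, Right { 39/32 5/4 3/2 2 } => simplest 77/64
BBRRRBBRR: Left { 0 1 9/8 19/16 }, Right { 77/64 39/32 5/4 3/2 2 } => simplest 153/128
BBRRRBBRRB: Left { 0 1 9/8 19/16 153/128 }, Right { 77/64 39/32 5/4 3/2 2 } => simplest 307/256
BBRRRBBRRBB: Left { 0 1 9/8 19/16 153/128 307/256 }, Right { 77/64 39/32 5/4 3/2 2 } => simplest 615/512
BBRRRBBRRBBR: Left { 0 1 9/8 19/16 153/128 307/256 }, Right { 615/512 77/64 39/32 5/4 3/2 2 } => simplest 1229/1024

1229/1024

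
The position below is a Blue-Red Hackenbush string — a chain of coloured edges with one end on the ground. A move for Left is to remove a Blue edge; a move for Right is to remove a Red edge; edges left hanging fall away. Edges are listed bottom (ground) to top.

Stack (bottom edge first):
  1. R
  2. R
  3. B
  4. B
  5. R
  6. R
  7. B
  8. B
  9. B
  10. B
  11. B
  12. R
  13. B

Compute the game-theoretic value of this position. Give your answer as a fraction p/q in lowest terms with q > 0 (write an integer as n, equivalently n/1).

step 1: add R to get R; options L={ none } R={ 0 } gives -1
step 2: add R to get RR; options L={ none } R={ -1; 0 } gives -2
step 3: add B to get RRB; options L={ -2 } R={ -1; 0 } gives -3/2
step 4: add B to get RRBB; options L={ -2; -3/2 } R={ -1; 0 } gives -5/4
step 5: add R to get RRBBR; options L={ -2; -3/2 } R={ -5/4; -1; 0 } gives -11/8
step 6: add R to get RRBBRR; options L={ -2; -3/2 } R={ -11/8; -5/4; -1; 0 } gives -23/16
step 7: add B to get RRBBRRB; options L={ -2; -3/2; -23/16 } R={ -11/8; -5/4; -1; 0 } gives -45/32
step 8: add B to get RRBBRRBB; options L={ -2; -3/2; -23/16; -45/32 } R={ -11/8; -5/4; -1; 0 } gives -89/64
step 9: add B to get RRBBRRBBB; options L={ -2; -3/2; -23/16; -45/32; -89/64 } R={ -11/8; -5/4; -1; 0 } gives -177/128
step 10: add B to get RRBBRRBBBB; options L={ -2; -3/2; -23/16; -45/32; -89/64; -177/128 } R={ -11/8; -5/4; -1; 0 } gives -353/256
step 11: add B to get RRBBRRBBBBB; options L={ -2; -3/2; -23/16; -45/32; -89/64; -177/128; -353/256 } R={ -11/8; -5/4; -1; 0 } gives -705/512
step 12: add R to get RRBBRRBBBBBR; options L={ -2; -3/2; -23/16; -45/32; -89/64; -177/128; -353/256 } R={ -705/512; -11/8; -5/4; -1; 0 } gives -1411/1024
step 13: add B to get RRBBRRBBBBBRB; options L={ -2; -3/2; -23/16; -45/32; -89/64; -177/128; -353/256; -1411/1024 } R={ -705/512; -11/8; -5/4; -1; 0 } gives -2821/2048

-2821/2048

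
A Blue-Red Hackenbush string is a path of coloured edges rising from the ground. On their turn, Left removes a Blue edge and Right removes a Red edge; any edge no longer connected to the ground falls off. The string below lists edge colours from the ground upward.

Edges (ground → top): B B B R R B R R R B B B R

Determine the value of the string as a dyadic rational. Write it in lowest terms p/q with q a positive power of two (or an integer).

2333/1024

value_1 [B]  L=[0]  R=[]  ⇒ 1
value_2 [BB]  L=[0,1]  R=[]  ⇒ 2
value_3 [BBB]  L=[0,1,2]  R=[]  ⇒ 3
value_4 [BBBR]  L=[0,1,2]  R=[3]  ⇒ 5/2
value_5 [BBBRR]  L=[0,1,2]  R=[5/2,3]  ⇒ 9/4
value_6 [BBBRRB]  L=[0,1,2,9/4]  R=[5/2,3]  ⇒ 19/8
value_7 [BBBRRBR]  L=[0,1,2,9/4]  R=[19/8,5/2,3]  ⇒ 37/16
value_8 [BBBRRBRR]  L=[0,1,2,9/4]  R=[37/16,19/8,5/2,3]  ⇒ 73/32
value_9 [BBBRRBRRR]  L=[0,1,2,9/4]  R=[73/32,37/16,19/8,5/2,3]  ⇒ 145/64
value_10 [BBBRRBRRRB]  L=[0,1,2,9/4,145/64]  R=[73/32,37/16,19/8,5/2,3]  ⇒ 291/128
value_11 [BBBRRBRRRBB]  L=[0,1,2,9/4,145/64,291/128]  R=[73/32,37/16,19/8,5/2,3]  ⇒ 583/256
value_12 [BBBRRBRRRBBB]  L=[0,1,2,9/4,145/64,291/128,583/256]  R=[73/32,37/16,19/8,5/2,3]  ⇒ 1167/512
value_13 [BBBRRBRRRBBBR]  L=[0,1,2,9/4,145/64,291/128,583/256]  R=[1167/512,73/32,37/16,19/8,5/2,3]  ⇒ 2333/1024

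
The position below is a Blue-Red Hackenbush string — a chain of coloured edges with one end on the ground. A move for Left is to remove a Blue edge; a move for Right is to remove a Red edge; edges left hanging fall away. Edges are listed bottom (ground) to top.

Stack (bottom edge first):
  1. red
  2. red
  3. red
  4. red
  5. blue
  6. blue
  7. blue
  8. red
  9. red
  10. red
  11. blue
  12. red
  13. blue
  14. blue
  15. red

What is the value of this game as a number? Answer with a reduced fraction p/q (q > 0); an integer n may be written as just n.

-6611/2048

Prefix values for red red red red blue blue blue red red red blue red blue blue red via {L|R} + simplicity:
g(r) = { · | 0 } gives -1
g(rr) = { · | -1,0 } gives -2
g(rrr) = { · | -2,-1,0 } gives -3
g(rrrr) = { · | -3,-2,-1,0 } gives -4
g(rrrrb) = { -4 | -3,-2,-1,0 } gives -7/2
g(rrrrbb) = { -4,-7/2 | -3,-2,-1,0 } gives -13/4
g(rrrrbbb) = { -4,-7/2,-13/4 | -3,-2,-1,0 } gives -25/8
g(rrrrbbbr) = { -4,-7/2,-13/4 | -25/8,-3,-2,-1,0 } gives -51/16
g(rrrrbbbrr) = { -4,-7/2,-13/4 | -51/16,-25/8,-3,-2,-1,0 } gives -103/32
g(rrrrbbbrrr) = { -4,-7/2,-13/4 | -103/32,-51/16,-25/8,-3,-2,-1,0 } gives -207/64
g(rrrrbbbrrrb) = { -4,-7/2,-13/4,-207/64 | -103/32,-51/16,-25/8,-3,-2,-1,0 } gives -413/128
g(rrrrbbbrrrbr) = { -4,-7/2,-13/4,-207/64 | -413/128,-103/32,-51/16,-25/8,-3,-2,-1,0 } gives -827/256
g(rrrrbbbrrrbrb) = { -4,-7/2,-13/4,-207/64,-827/256 | -413/128,-103/32,-51/16,-25/8,-3,-2,-1,0 } gives -1653/512
g(rrrrbbbrrrbrbb) = { -4,-7/2,-13/4,-207/64,-827/256,-1653/512 | -413/128,-103/32,-51/16,-25/8,-3,-2,-1,0 } gives -3305/1024
g(rrrrbbbrrrbrbbr) = { -4,-7/2,-13/4,-207/64,-827/256,-1653/512 | -3305/1024,-413/128,-103/32,-51/16,-25/8,-3,-2,-1,0 } gives -6611/2048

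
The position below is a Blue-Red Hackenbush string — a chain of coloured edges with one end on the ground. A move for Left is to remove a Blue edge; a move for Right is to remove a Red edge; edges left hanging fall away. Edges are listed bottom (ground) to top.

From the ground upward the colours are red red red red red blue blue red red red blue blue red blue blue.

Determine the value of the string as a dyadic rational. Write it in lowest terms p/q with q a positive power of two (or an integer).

Build value(s[:k]) for k = 1..15, string s = red red red red red blue blue red red red blue blue red blue blue.
1 of 15 · r · max L −∞ · min R 0 -> -1
2 of 15 · rr · max L −∞ · min R -1 -> -2
3 of 15 · rrr · max L −∞ · min R -2 -> -3
4 of 15 · rrrr · max L −∞ · min R -3 -> -4
5 of 15 · rrrrr · max L −∞ · min R -4 -> -5
6 of 15 · rrrrrb · max L -5 · min R -4 -> -9/2
7 of 15 · rrrrrbb · max L -9/2 · min R -4 -> -17/4
8 of 15 · rrrrrbbr · max L -9/2 · min R -17/4 -> -35/8
9 of 15 · rrrrrbbrr · max L -9/2 · min R -35/8 -> -71/16
10 of 15 · rrrrrbbrrr · max L -9/2 · min R -71/16 -> -143/32
11 of 15 · rrrrrbbrrrb · max L -143/32 · min R -71/16 -> -285/64
12 of 15 · rrrrrbbrrrbb · max L -285/64 · min R -71/16 -> -569/128
13 of 15 · rrrrrbbrrrbbr · max L -285/64 · min R -569/128 -> -1139/256
14 of 15 · rrrrrbbrrrbbrb · max L -1139/256 · min R -569/128 -> -2277/512
15 of 15 · rrrrrbbrrrbbrbb · max L -2277/512 · min R -569/128 -> -4553/1024

-4553/1024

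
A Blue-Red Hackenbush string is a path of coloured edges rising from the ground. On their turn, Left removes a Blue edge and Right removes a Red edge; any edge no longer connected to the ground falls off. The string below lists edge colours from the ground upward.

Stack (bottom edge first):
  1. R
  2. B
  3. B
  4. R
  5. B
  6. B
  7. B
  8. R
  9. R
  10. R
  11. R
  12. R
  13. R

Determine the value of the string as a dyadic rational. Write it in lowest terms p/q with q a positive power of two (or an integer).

-1151/4096

Prefix values for R B B R B B B R R R R R R via {L|R} + simplicity:
edge 1 of 13 (R): { ∅ | 0 } so -1
edge 2 of 13 (B): { -1 | 0 } so -1/2
edge 3 of 13 (B): { -1; -1/2 | 0 } so -1/4
edge 4 of 13 (R): { -1; -1/2 | -1/4; 0 } so -3/8
edge 5 of 13 (B): { -1; -1/2; -3/8 | -1/4; 0 } so -5/16
edge 6 of 13 (B): { -1; -1/2; -3/8; -5/16 | -1/4; 0 } so -9/32
edge 7 of 13 (B): { -1; -1/2; -3/8; -5/16; -9/32 | -1/4; 0 } so -17/64
edge 8 of 13 (R): { -1; -1/2; -3/8; -5/16; -9/32 | -17/64; -1/4; 0 } so -35/128
edge 9 of 13 (R): { -1; -1/2; -3/8; -5/16; -9/32 | -35/128; -17/64; -1/4; 0 } so -71/256
edge 10 of 13 (R): { -1; -1/2; -3/8; -5/16; -9/32 | -71/256; -35/128; -17/64; -1/4; 0 } so -143/512
edge 11 of 13 (R): { -1; -1/2; -3/8; -5/16; -9/32 | -143/512; -71/256; -35/128; -17/64; -1/4; 0 } so -287/1024
edge 12 of 13 (R): { -1; -1/2; -3/8; -5/16; -9/32 | -287/1024; -143/512; -71/256; -35/128; -17/64; -1/4; 0 } so -575/2048
edge 13 of 13 (R): { -1; -1/2; -3/8; -5/16; -9/32 | -575/2048; -287/1024; -143/512; -71/256; -35/128; -17/64; -1/4; 0 } so -1151/4096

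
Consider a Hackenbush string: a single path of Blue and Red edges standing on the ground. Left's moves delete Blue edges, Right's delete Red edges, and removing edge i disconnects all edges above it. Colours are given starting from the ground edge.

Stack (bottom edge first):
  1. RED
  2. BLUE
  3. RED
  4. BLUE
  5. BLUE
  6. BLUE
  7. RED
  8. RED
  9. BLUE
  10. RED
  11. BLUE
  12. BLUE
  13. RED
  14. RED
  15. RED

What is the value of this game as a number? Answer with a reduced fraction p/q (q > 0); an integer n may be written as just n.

-9039/16384

g_1 [R]  L=[∅]  R=[0]  = -1
g_2 [RB]  L=[-1]  R=[0]  = -1/2
g_3 [RBR]  L=[-1]  R=[-1/2, 0]  = -3/4
g_4 [RBRB]  L=[-1, -3/4]  R=[-1/2, 0]  = -5/8
g_5 [RBRBB]  L=[-1, -3/4, -5/8]  R=[-1/2, 0]  = -9/16
g_6 [RBRBBB]  L=[-1, -3/4, -5/8, -9/16]  R=[-1/2, 0]  = -17/32
g_7 [RBRBBBR]  L=[-1, -3/4, -5/8, -9/16]  R=[-17/32, -1/2, 0]  = -35/64
g_8 [RBRBBBRR]  L=[-1, -3/4, -5/8, -9/16]  R=[-35/64, -17/32, -1/2, 0]  = -71/128
g_9 [RBRBBBRRB]  L=[-1, -3/4, -5/8, -9/16, -71/128]  R=[-35/64, -17/32, -1/2, 0]  = -141/256
g_10 [RBRBBBRRBR]  L=[-1, -3/4, -5/8, -9/16, -71/128]  R=[-141/256, -35/64, -17/32, -1/2, 0]  = -283/512
g_11 [RBRBBBRRBRB]  L=[-1, -3/4, -5/8, -9/16, -71/128, -283/512]  R=[-141/256, -35/64, -17/32, -1/2, 0]  = -565/1024
g_12 [RBRBBBRRBRBB]  L=[-1, -3/4, -5/8, -9/16, -71/128, -283/512, -565/1024]  R=[-141/256, -35/64, -17/32, -1/2, 0]  = -1129/2048
g_13 [RBRBBBRRBRBBR]  L=[-1, -3/4, -5/8, -9/16, -71/128, -283/512, -565/1024]  R=[-1129/2048, -141/256, -35/64, -17/32, -1/2, 0]  = -2259/4096
g_14 [RBRBBBRRBRBBRR]  L=[-1, -3/4, -5/8, -9/16, -71/128, -283/512, -565/1024]  R=[-2259/4096, -1129/2048, -141/256, -35/64, -17/32, -1/2, 0]  = -4519/8192
g_15 [RBRBBBRRBRBBRRR]  L=[-1, -3/4, -5/8, -9/16, -71/128, -283/512, -565/1024]  R=[-4519/8192, -2259/4096, -1129/2048, -141/256, -35/64, -17/32, -1/2, 0]  = -9039/16384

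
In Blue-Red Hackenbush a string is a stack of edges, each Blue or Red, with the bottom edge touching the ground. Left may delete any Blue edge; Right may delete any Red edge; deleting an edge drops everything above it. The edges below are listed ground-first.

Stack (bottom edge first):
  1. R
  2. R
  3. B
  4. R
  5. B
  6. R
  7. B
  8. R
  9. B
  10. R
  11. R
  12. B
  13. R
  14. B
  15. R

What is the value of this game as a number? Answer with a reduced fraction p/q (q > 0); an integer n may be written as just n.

v(R) = { none | 0 } gives -1
v(RR) = { none | -1, 0 } gives -2
v(RRB) = { -2 | -1, 0 } gives -3/2
v(RRBR) = { -2 | -3/2, -1, 0 } gives -7/4
v(RRBRB) = { -2, -7/4 | -3/2, -1, 0 } gives -13/8
v(RRBRBR) = { -2, -7/4 | -13/8, -3/2, -1, 0 } gives -27/16
v(RRBRBRB) = { -2, -7/4, -27/16 | -13/8, -3/2, -1, 0 } gives -53/32
v(RRBRBRBR) = { -2, -7/4, -27/16 | -53/32, -13/8, -3/2, -1, 0 } gives -107/64
v(RRBRBRBRB) = { -2, -7/4, -27/16, -107/64 | -53/32, -13/8, -3/2, -1, 0 } gives -213/128
v(RRBRBRBRBR) = { -2, -7/4, -27/16, -107/64 | -213/128, -53/32, -13/8, -3/2, -1, 0 } gives -427/256
v(RRBRBRBRBRR) = { -2, -7/4, -27/16, -107/64 | -427/256, -213/128, -53/32, -13/8, -3/2, -1, 0 } gives -855/512
v(RRBRBRBRBRRB) = { -2, -7/4, -27/16, -107/64, -855/512 | -427/256, -213/128, -53/32, -13/8, -3/2, -1, 0 } gives -1709/1024
v(RRBRBRBRBRRBR) = { -2, -7/4, -27/16, -107/64, -855/512 | -1709/1024, -427/256, -213/128, -53/32, -13/8, -3/2, -1, 0 } gives -3419/2048
v(RRBRBRBRBRRBRB) = { -2, -7/4, -27/16, -107/64, -855/512, -3419/2048 | -1709/1024, -427/256, -213/128, -53/32, -13/8, -3/2, -1, 0 } gives -6837/4096
v(RRBRBRBRBRRBRBR) = { -2, -7/4, -27/16, -107/64, -855/512, -3419/2048 | -6837/4096, -1709/1024, -427/256, -213/128, -53/32, -13/8, -3/2, -1, 0 } gives -13675/8192

-13675/8192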